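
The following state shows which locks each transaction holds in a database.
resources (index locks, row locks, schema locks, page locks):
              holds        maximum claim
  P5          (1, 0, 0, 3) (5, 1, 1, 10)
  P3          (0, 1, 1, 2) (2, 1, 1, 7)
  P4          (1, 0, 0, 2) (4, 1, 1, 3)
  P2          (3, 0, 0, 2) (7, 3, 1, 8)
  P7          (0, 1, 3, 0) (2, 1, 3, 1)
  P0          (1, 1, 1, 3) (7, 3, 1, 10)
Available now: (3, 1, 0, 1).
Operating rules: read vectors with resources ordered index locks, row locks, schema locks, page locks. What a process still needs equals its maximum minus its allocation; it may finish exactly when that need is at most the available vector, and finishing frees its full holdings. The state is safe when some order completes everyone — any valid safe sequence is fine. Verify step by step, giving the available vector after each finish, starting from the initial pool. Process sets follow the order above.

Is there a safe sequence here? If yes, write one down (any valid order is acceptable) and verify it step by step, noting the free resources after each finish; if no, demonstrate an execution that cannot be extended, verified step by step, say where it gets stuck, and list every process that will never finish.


UNSAFE.
Key observation: the pool after P7, P4 is (4, 2, 3, 3); every surviving request exceeds it in page locks, so progress ends there.
The run P7, P4 cannot be extended any further. Verifying each step:
  pool = (3, 1, 0, 1)
  P7: need (2, 0, 0, 1) fits (3, 1, 0, 1); releases (0, 1, 3, 0), pool now (3, 2, 3, 1)
  P4: need (3, 1, 1, 1) fits (3, 2, 3, 1); releases (1, 0, 0, 2), pool now (4, 2, 3, 3)
  P5 still needs (4, 1, 1, 7) but only (4, 2, 3, 3) is free — short on page locks
  P3 still needs (2, 0, 0, 5) but only (4, 2, 3, 3) is free — short on page locks
  P2 still needs (4, 3, 1, 6) but only (4, 2, 3, 3) is free — short on row locks and page locks
  P0 still needs (6, 2, 0, 7) but only (4, 2, 3, 3) is free — short on index locks and page locks
Permanently blocked: P5, P3, P2 and P0.


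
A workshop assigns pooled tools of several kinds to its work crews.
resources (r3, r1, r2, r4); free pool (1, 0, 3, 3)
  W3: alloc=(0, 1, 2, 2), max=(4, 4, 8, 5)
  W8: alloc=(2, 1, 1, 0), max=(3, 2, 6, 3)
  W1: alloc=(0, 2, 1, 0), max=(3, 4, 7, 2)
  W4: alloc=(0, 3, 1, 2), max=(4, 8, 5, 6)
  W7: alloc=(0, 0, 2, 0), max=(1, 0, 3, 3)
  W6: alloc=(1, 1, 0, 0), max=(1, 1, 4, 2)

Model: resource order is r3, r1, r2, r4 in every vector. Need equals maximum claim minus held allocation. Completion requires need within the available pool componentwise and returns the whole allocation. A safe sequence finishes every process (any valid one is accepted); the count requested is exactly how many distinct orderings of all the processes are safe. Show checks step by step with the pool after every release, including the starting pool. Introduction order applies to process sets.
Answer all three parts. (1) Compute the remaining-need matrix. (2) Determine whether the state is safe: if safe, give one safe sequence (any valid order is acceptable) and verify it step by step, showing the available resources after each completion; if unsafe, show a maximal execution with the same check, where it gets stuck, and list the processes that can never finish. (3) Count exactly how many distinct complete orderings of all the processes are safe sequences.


(1) Outstanding need per process (order r3, r1, r2, r4):
  W3: (4, 3, 6, 3)
  W8: (1, 1, 5, 3)
  W1: (3, 2, 6, 2)
  W4: (4, 5, 4, 4)
  W7: (1, 0, 1, 3)
  W6: (0, 0, 4, 2)
(2) The state is SAFE; one workable sequence: W7, W6, W8, W1, W3, W4.
Key observation: at W7 the run first touches a limit — (1, 0, 1, 3) against (1, 0, 3, 3), exact on a resource it actually requests.
Verifying each step:
  pool = (1, 0, 3, 3)
  run W7 (needs (1, 0, 1, 3), free (1, 0, 3, 3)); after release of (0, 0, 2, 0) the pool is (1, 0, 5, 3)
  run W6 (needs (0, 0, 4, 2), free (1, 0, 5, 3)); after release of (1, 1, 0, 0) the pool is (2, 1, 5, 3)
  run W8 (needs (1, 1, 5, 3), free (2, 1, 5, 3)); after release of (2, 1, 1, 0) the pool is (4, 2, 6, 3)
  run W1 (needs (3, 2, 6, 2), free (4, 2, 6, 3)); after release of (0, 2, 1, 0) the pool is (4, 4, 7, 3)
  run W3 (needs (4, 3, 6, 3), free (4, 4, 7, 3)); after release of (0, 1, 2, 2) the pool is (4, 5, 9, 5)
  run W4 (needs (4, 5, 4, 4), free (4, 5, 9, 5)); after release of (0, 3, 1, 2) the pool is (4, 8, 10, 7)
(3) Precisely 1 of the possible complete orderings is a safe sequence.


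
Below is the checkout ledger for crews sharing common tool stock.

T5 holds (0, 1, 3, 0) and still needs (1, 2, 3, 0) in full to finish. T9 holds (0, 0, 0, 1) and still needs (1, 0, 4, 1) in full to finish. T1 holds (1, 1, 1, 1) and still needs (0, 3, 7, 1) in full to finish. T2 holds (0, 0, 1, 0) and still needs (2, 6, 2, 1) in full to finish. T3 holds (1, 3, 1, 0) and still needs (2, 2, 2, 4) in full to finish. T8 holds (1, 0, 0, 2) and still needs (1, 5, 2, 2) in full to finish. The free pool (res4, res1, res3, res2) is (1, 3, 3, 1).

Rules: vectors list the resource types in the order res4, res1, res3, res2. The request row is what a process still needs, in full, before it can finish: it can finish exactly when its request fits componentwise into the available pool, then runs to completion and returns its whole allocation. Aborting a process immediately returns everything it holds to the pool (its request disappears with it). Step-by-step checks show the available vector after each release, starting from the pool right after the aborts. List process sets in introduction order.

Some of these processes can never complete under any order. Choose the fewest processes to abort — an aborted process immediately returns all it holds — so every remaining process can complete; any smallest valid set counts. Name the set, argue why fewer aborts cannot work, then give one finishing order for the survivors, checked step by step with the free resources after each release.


Abort T3.
Key observation: no ordering could ever have run T1 before the abort of T3; with (1, 3, 1, 0) back in the pool it fits at step 2.
Minimality: the empty abort set fails — the state is deadlocked as it stands.
The survivors complete as T5, T1, T2, T8, T9. Step-by-step check (starting from the post-abort pool):
  pool = (2, 6, 4, 1)
  run T5 (needs (1, 2, 3, 0), free (2, 6, 4, 1)); after release of (0, 1, 3, 0) the pool is (2, 7, 7, 1)
  run T1 (needs (0, 3, 7, 1), free (2, 7, 7, 1)); after release of (1, 1, 1, 1) the pool is (3, 8, 8, 2)
  run T2 (needs (2, 6, 2, 1), free (3, 8, 8, 2)); after release of (0, 0, 1, 0) the pool is (3, 8, 9, 2)
  run T8 (needs (1, 5, 2, 2), free (3, 8, 9, 2)); after release of (1, 0, 0, 2) the pool is (4, 8, 9, 4)
  run T9 (needs (1, 0, 4, 1), free (4, 8, 9, 4)); after release of (0, 0, 0, 1) the pool is (4, 8, 9, 5)


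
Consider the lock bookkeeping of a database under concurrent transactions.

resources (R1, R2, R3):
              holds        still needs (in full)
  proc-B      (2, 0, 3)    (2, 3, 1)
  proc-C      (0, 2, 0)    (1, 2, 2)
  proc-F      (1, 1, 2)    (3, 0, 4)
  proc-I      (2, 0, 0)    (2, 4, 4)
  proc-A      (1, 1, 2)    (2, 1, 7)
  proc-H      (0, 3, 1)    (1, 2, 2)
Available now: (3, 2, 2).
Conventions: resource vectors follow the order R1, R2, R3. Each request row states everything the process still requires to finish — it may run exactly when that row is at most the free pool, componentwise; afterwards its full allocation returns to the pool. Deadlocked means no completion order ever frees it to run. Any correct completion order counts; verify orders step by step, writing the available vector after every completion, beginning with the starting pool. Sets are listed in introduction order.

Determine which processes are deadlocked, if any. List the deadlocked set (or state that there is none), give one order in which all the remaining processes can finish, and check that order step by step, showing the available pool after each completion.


The deadlocked set is empty.
Key observation: beginning at proc-C, releases accumulate fast enough that every process eventually fits.
A valid finishing order for the others: proc-C, proc-B, proc-F, proc-H, proc-I, proc-A. Step-by-step check:
  pool = (3, 2, 2)
  run proc-C (needs (1, 2, 2), free (3, 2, 2)); after release of (0, 2, 0) the pool is (3, 4, 2)
  run proc-B (needs (2, 3, 1), free (3, 4, 2)); after release of (2, 0, 3) the pool is (5, 4, 5)
  run proc-F (needs (3, 0, 4), free (5, 4, 5)); after release of (1, 1, 2) the pool is (6, 5, 7)
  run proc-H (needs (1, 2, 2), free (6, 5, 7)); after release of (0, 3, 1) the pool is (6, 8, 8)
  run proc-I (needs (2, 4, 4), free (6, 8, 8)); after release of (2, 0, 0) the pool is (8, 8, 8)
  run proc-A (needs (2, 1, 7), free (8, 8, 8)); after release of (1, 1, 2) the pool is (9, 9, 10)


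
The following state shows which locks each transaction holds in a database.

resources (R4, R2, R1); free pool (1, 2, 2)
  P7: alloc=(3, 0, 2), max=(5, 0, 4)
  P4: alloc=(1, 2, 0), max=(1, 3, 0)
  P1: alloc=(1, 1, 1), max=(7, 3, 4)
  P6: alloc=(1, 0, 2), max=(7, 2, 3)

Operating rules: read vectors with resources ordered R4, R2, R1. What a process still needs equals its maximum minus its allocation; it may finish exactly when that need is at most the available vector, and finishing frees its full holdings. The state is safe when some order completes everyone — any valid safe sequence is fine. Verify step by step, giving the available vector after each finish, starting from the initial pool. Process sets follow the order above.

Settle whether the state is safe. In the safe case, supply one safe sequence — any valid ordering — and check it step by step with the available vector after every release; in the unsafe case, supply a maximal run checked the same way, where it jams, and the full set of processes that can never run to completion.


The state is UNSAFE.
Key observation: after P4, P7 complete, (5, 4, 4) is the best the pool ever gets, yet each leftover process wants more R4.
The run P4, P7 cannot be extended any further. Check, step by step:
  pool = (1, 2, 2)
  P4 needs (0, 1, 0) <= (1, 2, 2) -> finishes; pool += (1, 2, 0) = (2, 4, 2)
  P7 needs (2, 0, 2) <= (2, 4, 2) -> finishes; pool += (3, 0, 2) = (5, 4, 4)
  P1 still needs (6, 2, 3) but only (5, 4, 4) is free — short on R4
  P6 still needs (6, 2, 1) but only (5, 4, 4) is free — short on R4
Permanently blocked: P1 and P6.


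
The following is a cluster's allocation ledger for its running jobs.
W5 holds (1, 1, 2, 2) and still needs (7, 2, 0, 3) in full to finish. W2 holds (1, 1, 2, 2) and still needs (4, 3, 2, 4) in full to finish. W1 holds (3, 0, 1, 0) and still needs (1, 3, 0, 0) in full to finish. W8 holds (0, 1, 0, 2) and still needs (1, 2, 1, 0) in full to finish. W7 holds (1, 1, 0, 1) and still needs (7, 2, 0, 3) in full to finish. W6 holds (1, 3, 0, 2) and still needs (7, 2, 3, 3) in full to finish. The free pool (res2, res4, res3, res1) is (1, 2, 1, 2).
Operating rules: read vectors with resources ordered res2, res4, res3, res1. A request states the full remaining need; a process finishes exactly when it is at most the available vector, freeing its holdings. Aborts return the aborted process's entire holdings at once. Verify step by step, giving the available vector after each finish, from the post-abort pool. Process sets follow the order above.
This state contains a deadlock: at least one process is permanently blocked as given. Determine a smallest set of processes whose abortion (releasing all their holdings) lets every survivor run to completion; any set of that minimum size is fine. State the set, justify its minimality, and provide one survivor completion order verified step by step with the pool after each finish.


The answer: abort W7 and W6.
Key observation: the deadlocked W5 becomes finishable only because W7 and W6 released (2, 4, 0, 3); it completes at step 4 below.
Minimality, checking each single-abort alternative: W5 alone leaves W7 blocked (short on res2); W2 alone leaves W5 blocked (short on res2); W1 alone leaves W5 blocked (short on res2); W8 alone leaves W5 blocked (short on res2); W7 alone leaves W5 blocked (short on res2); W6 alone leaves W5 blocked (short on res2).
One survivor order: W8, W1, W2, W5. Check, step by step (post-abort pool first):
  pool = (3, 6, 1, 5)
  W8 needs (1, 2, 1, 0) <= (3, 6, 1, 5) -> finishes; pool += (0, 1, 0, 2) = (3, 7, 1, 7)
  W1 needs (1, 3, 0, 0) <= (3, 7, 1, 7) -> finishes; pool += (3, 0, 1, 0) = (6, 7, 2, 7)
  W2 needs (4, 3, 2, 4) <= (6, 7, 2, 7) -> finishes; pool += (1, 1, 2, 2) = (7, 8, 4, 9)
  W5 needs (7, 2, 0, 3) <= (7, 8, 4, 9) -> finishes; pool += (1, 1, 2, 2) = (8, 9, 6, 11)


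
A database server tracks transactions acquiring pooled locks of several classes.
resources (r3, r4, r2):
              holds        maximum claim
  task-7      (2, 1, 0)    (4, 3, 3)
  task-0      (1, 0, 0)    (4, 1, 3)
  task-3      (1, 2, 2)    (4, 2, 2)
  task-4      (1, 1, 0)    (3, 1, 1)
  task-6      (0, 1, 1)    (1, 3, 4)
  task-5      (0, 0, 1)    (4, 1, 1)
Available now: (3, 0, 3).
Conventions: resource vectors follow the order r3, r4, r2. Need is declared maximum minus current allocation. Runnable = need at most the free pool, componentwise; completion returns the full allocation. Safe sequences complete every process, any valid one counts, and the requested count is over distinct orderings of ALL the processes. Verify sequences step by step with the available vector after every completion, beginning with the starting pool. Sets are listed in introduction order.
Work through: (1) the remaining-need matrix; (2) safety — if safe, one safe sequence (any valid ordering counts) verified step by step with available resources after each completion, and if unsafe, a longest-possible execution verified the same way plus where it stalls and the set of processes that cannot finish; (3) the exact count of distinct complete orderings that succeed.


(1) Need matrix, components ordered r3, r4, r2:
  task-7: (2, 2, 3)
  task-0: (3, 1, 3)
  task-3: (3, 0, 0)
  task-4: (2, 0, 1)
  task-6: (1, 2, 3)
  task-5: (4, 1, 0)
(2) SAFE. One safe sequence: task-4, task-3, task-7, task-0, task-5, task-6.
Key observation: the order never hits an exact fit; task-4 is the first step at the minimum slack of 1 on its requested resources ((2, 0, 1), (3, 0, 3) free).
Step-by-step check:
  pool = (3, 0, 3)
  run task-4 (needs (2, 0, 1), free (3, 0, 3)); after release of (1, 1, 0) the pool is (4, 1, 3)
  run task-3 (needs (3, 0, 0), free (4, 1, 3)); after release of (1, 2, 2) the pool is (5, 3, 5)
  run task-7 (needs (2, 2, 3), free (5, 3, 5)); after release of (2, 1, 0) the pool is (7, 4, 5)
  run task-0 (needs (3, 1, 3), free (7, 4, 5)); after release of (1, 0, 0) the pool is (8, 4, 5)
  run task-5 (needs (4, 1, 0), free (8, 4, 5)); after release of (0, 0, 1) the pool is (8, 4, 6)
  run task-6 (needs (1, 2, 3), free (8, 4, 6)); after release of (0, 1, 1) the pool is (8, 5, 7)
(3) The exact count: 160 of the possible complete orderings are safe sequences.


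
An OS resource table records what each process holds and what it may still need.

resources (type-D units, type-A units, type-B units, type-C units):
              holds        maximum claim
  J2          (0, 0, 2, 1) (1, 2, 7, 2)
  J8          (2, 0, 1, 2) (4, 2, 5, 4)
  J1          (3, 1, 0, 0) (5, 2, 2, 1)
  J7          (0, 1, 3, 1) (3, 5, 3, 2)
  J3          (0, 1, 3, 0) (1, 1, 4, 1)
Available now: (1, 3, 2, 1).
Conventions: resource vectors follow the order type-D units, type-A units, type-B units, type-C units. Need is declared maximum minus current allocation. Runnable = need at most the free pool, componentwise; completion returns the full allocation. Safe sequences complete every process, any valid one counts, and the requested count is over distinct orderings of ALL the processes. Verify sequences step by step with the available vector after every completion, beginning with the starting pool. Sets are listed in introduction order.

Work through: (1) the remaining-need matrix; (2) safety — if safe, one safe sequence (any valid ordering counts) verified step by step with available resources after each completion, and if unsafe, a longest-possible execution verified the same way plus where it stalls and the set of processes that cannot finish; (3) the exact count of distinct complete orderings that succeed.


(1) Outstanding need per process (order type-D units, type-A units, type-B units, type-C units):
  J2: (1, 2, 5, 1)
  J8: (2, 2, 4, 2)
  J1: (2, 1, 2, 1)
  J7: (3, 4, 0, 1)
  J3: (1, 0, 1, 1)
(2) The state is UNSAFE.
Key observation: J3, J2 can finish, but then (1, 4, 7, 2) is all there is, and the blocked group's type-D units demands exceed it.
A maximal execution: J3, J2 — then nothing else fits. Check, step by step:
  pool = (1, 3, 2, 1)
  J3: need (1, 0, 1, 1) fits (1, 3, 2, 1); releases (0, 1, 3, 0), pool now (1, 4, 5, 1)
  J2: need (1, 2, 5, 1) fits (1, 4, 5, 1); releases (0, 0, 2, 1), pool now (1, 4, 7, 2)
  blocked: J8 wants (2, 2, 4, 2), pool (1, 4, 7, 2) — not enough type-D units
  blocked: J1 wants (2, 1, 2, 1), pool (1, 4, 7, 2) — not enough type-D units
  blocked: J7 wants (3, 4, 0, 1), pool (1, 4, 7, 2) — not enough type-D units
Processes that can never finish: J8, J1 and J7.
(3) Precisely 0 of the possible complete orderings are safe sequences.


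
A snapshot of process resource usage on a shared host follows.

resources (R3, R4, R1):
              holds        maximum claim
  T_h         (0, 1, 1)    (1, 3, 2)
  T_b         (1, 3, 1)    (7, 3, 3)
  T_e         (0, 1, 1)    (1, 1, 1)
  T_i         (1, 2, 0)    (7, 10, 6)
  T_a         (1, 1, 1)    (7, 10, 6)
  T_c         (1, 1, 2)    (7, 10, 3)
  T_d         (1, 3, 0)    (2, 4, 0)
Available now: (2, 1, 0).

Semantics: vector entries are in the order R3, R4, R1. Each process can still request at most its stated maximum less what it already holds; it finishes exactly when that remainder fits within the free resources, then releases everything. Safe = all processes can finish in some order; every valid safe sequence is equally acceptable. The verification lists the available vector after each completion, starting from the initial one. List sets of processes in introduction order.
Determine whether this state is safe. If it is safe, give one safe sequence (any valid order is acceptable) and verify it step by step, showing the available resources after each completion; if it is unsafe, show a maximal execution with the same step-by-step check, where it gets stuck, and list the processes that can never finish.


UNSAFE.
Key observation: T_e, T_d, T_h can finish, but then (3, 6, 2) is all there is, and the blocked group's R3 demands exceed it.
The run T_e, T_d, T_h cannot be extended any further. Step-by-step check:
  pool = (2, 1, 0)
  T_e needs (1, 0, 0) <= (2, 1, 0) -> finishes; pool += (0, 1, 1) = (2, 2, 1)
  T_d needs (1, 1, 0) <= (2, 2, 1) -> finishes; pool += (1, 3, 0) = (3, 5, 1)
  T_h needs (1, 2, 1) <= (3, 5, 1) -> finishes; pool += (0, 1, 1) = (3, 6, 2)
  T_b still needs (6, 0, 2) but only (3, 6, 2) is free — short on R3
  T_i still needs (6, 8, 6) but only (3, 6, 2) is free — short on R3, R4 and R1
  T_a still needs (6, 9, 5) but only (3, 6, 2) is free — short on R3, R4 and R1
  T_c still needs (6, 9, 1) but only (3, 6, 2) is free — short on R3 and R4
Permanently blocked: T_b, T_i, T_a and T_c.


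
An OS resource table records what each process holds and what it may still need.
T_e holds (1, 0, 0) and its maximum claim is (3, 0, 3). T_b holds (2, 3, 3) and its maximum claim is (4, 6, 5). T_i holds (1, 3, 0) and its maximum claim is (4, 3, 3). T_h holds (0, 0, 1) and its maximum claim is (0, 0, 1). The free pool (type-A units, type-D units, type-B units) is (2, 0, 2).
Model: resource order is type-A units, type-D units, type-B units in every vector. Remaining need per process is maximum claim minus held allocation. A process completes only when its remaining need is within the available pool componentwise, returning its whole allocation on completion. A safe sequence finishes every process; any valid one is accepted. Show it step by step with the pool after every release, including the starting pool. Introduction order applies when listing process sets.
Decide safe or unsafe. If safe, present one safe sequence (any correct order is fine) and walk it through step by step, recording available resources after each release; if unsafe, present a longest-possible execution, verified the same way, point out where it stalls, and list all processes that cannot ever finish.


SAFE. One safe sequence: T_h, T_e, T_i, T_b.
Key observation: the first exact fit in this order is T_e — it needs (2, 0, 3) with (2, 0, 3) free, meeting a requested resource to the last unit.
Step-by-step check:
  pool = (2, 0, 2)
  T_h: need (0, 0, 0) fits (2, 0, 2); releases (0, 0, 1), pool now (2, 0, 3)
  T_e: need (2, 0, 3) fits (2, 0, 3); releases (1, 0, 0), pool now (3, 0, 3)
  T_i: need (3, 0, 3) fits (3, 0, 3); releases (1, 3, 0), pool now (4, 3, 3)
  T_b: need (2, 3, 2) fits (4, 3, 3); releases (2, 3, 3), pool now (6, 6, 6)


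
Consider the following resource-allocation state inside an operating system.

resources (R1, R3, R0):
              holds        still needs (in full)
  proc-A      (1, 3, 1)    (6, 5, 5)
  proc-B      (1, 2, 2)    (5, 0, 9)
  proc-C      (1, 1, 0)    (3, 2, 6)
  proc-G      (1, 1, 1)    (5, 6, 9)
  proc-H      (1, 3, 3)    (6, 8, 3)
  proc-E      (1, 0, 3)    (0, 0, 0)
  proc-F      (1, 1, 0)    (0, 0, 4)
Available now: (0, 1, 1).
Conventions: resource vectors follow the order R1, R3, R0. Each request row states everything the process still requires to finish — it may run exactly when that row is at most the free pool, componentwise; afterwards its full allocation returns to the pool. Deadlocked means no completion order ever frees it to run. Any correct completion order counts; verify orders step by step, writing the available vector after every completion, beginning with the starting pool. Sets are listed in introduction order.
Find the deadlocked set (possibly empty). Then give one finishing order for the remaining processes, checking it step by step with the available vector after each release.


Deadlocked: proc-A, proc-B, proc-C, proc-G and proc-H.
Key observation: once proc-E, proc-F finish, the pool peaks at (2, 2, 4) — and every remaining process still needs more R1 than that.
The rest can finish in the order proc-E, proc-F. Step-by-step check:
  pool = (0, 1, 1)
  run proc-E (needs (0, 0, 0), free (0, 1, 1)); after release of (1, 0, 3) the pool is (1, 1, 4)
  run proc-F (needs (0, 0, 4), free (1, 1, 4)); after release of (1, 1, 0) the pool is (2, 2, 4)
The blocked processes can never fit:
  blocked: proc-A wants (6, 5, 5), pool (2, 2, 4) — not enough R1, R3 and R0
  blocked: proc-B wants (5, 0, 9), pool (2, 2, 4) — not enough R1 and R0
  blocked: proc-C wants (3, 2, 6), pool (2, 2, 4) — not enough R1 and R0
  blocked: proc-G wants (5, 6, 9), pool (2, 2, 4) — not enough R1, R3 and R0
  blocked: proc-H wants (6, 8, 3), pool (2, 2, 4) — not enough R1 and R3


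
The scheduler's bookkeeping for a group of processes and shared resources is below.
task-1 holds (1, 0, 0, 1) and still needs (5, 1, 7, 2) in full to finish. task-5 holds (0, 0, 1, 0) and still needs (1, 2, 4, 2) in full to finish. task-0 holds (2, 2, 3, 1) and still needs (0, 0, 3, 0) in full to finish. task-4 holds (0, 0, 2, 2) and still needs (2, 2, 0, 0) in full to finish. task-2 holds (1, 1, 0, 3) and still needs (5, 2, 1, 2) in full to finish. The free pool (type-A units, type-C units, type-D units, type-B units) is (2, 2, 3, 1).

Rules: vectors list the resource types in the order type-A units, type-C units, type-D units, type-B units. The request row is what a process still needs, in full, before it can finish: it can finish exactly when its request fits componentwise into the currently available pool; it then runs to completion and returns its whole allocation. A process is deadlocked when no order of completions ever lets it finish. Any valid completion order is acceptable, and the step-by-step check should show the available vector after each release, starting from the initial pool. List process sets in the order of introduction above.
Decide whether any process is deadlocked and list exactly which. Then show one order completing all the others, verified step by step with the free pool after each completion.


Deadlocked set: task-1 and task-2.
Key observation: type-A units is the bottleneck — with task-4, task-5, task-0 done the pool holds (4, 4, 9, 4), short of every remaining need.
One completion order for the rest: task-4, task-5, task-0. Verifying each step:
  pool = (2, 2, 3, 1)
  run task-4 (needs (2, 2, 0, 0), free (2, 2, 3, 1)); after release of (0, 0, 2, 2) the pool is (2, 2, 5, 3)
  run task-5 (needs (1, 2, 4, 2), free (2, 2, 5, 3)); after release of (0, 0, 1, 0) the pool is (2, 2, 6, 3)
  run task-0 (needs (0, 0, 3, 0), free (2, 2, 6, 3)); after release of (2, 2, 3, 1) the pool is (4, 4, 9, 4)
None of the blocked processes ever fits:
  task-1 still needs (5, 1, 7, 2) but only (4, 4, 9, 4) is free — short on type-A units
  task-2 still needs (5, 2, 1, 2) but only (4, 4, 9, 4) is free — short on type-A units


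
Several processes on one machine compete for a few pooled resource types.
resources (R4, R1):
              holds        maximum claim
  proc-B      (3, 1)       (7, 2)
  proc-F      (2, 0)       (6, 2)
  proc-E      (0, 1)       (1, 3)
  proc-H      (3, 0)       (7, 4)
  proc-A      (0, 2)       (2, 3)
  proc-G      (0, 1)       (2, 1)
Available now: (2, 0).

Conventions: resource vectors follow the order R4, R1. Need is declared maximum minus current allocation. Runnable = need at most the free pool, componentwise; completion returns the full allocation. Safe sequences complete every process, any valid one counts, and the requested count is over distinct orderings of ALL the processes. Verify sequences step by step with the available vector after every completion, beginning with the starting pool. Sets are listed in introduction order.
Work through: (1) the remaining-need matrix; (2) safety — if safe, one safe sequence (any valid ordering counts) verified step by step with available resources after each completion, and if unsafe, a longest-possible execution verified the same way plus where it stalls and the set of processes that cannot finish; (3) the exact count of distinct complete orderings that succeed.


(1) Need matrix, components ordered R4, R1:
  proc-B: (4, 1)
  proc-F: (4, 2)
  proc-E: (1, 2)
  proc-H: (4, 4)
  proc-A: (2, 1)
  proc-G: (2, 0)
(2) UNSAFE — no complete ordering exists.
Key observation: R4 is the bottleneck — with proc-G, proc-A, proc-E done the pool holds (2, 4), short of every remaining need.
A maximal execution: proc-G, proc-A, proc-E — then nothing else fits. Step-by-step check:
  pool = (2, 0)
  proc-G needs (2, 0) <= (2, 0) -> finishes; pool += (0, 1) = (2, 1)
  proc-A needs (2, 1) <= (2, 1) -> finishes; pool += (0, 2) = (2, 3)
  proc-E needs (1, 2) <= (2, 3) -> finishes; pool += (0, 1) = (2, 4)
  blocked: proc-B wants (4, 1), pool (2, 4) — not enough R4
  blocked: proc-F wants (4, 2), pool (2, 4) — not enough R4
  blocked: proc-H wants (4, 4), pool (2, 4) — not enough R4
Never able to finish: proc-B, proc-F and proc-H.
(3) Exactly 0 of the possible complete orderings are safe sequences.


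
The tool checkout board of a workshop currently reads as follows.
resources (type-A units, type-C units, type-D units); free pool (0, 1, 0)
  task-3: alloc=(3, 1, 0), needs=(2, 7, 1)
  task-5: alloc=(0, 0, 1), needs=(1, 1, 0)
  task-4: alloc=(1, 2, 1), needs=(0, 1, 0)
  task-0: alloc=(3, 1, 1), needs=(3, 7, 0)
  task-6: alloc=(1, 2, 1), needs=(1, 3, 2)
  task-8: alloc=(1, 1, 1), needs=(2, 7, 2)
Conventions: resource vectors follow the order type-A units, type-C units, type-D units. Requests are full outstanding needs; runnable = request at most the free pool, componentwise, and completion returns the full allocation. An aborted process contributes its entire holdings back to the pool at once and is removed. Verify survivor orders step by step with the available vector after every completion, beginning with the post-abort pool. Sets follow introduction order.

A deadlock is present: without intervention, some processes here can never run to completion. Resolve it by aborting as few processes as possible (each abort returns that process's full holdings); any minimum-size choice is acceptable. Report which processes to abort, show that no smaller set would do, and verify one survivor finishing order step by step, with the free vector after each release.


Minimum abort set: task-0 and task-8.
Key observation: the deadlocked task-3 becomes finishable only because task-0 and task-8 released (4, 2, 2); it completes at step 4 below.
No one abort is enough; case by case: task-3 alone leaves task-0 blocked (short on type-C units); task-5 alone leaves task-3 blocked (short on type-C units); task-4 alone leaves task-3 blocked (short on type-C units); task-0 alone leaves task-3 blocked (short on type-C units); task-6 alone leaves task-3 blocked (short on type-C units); task-8 alone leaves task-3 blocked (short on type-C units).
The survivors complete as task-5, task-6, task-4, task-3. Check, step by step (starting from the post-abort pool):
  pool = (4, 3, 2)
  task-5: need (1, 1, 0) fits (4, 3, 2); releases (0, 0, 1), pool now (4, 3, 3)
  task-6: need (1, 3, 2) fits (4, 3, 3); releases (1, 2, 1), pool now (5, 5, 4)
  task-4: need (0, 1, 0) fits (5, 5, 4); releases (1, 2, 1), pool now (6, 7, 5)
  task-3: need (2, 7, 1) fits (6, 7, 5); releases (3, 1, 0), pool now (9, 8, 5)


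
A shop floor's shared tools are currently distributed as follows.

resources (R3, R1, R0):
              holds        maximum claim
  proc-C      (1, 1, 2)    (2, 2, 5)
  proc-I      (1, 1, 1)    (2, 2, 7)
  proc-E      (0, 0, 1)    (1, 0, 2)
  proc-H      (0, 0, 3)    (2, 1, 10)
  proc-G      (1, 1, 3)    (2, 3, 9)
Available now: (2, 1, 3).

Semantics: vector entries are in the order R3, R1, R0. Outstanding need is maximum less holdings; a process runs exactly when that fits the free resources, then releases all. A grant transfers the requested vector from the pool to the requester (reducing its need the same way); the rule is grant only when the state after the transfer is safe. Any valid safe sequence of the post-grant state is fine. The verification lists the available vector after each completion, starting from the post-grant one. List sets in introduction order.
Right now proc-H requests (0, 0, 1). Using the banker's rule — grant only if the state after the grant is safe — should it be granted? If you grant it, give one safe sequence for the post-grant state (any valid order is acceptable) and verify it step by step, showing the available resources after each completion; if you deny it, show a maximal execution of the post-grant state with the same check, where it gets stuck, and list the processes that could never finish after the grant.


DENY: after the grant no complete ordering would exist.
Key observation: the wall is R0: completing proc-E, proc-C brings the pool only to (3, 2, 5), and all the rest need more.
After a pretend grant, a maximal execution: proc-E, proc-C — then nothing else fits. Step-by-step check:
  pool = (2, 1, 2)
  proc-E needs (1, 0, 1) <= (2, 1, 2) -> finishes; pool += (0, 0, 1) = (2, 1, 3)
  proc-C needs (1, 1, 3) <= (2, 1, 3) -> finishes; pool += (1, 1, 2) = (3, 2, 5)
  blocked: proc-I wants (1, 1, 6), pool (3, 2, 5) — not enough R0
  blocked: proc-H wants (2, 1, 6), pool (3, 2, 5) — not enough R0
  blocked: proc-G wants (1, 2, 6), pool (3, 2, 5) — not enough R0
Processes that could never finish after the grant: proc-I, proc-H and proc-G.


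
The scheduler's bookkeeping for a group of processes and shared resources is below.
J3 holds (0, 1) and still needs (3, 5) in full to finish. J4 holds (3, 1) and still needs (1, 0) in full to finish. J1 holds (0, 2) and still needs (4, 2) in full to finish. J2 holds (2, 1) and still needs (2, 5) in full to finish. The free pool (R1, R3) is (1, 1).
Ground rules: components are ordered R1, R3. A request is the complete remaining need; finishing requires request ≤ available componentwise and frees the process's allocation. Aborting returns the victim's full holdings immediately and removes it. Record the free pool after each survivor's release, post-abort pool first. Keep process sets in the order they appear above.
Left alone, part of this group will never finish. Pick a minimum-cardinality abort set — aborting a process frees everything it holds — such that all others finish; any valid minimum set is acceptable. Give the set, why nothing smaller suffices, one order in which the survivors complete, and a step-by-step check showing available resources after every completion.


The answer: abort J2.
Key observation: the deadlocked J3 becomes finishable only because J2 released (2, 1); it completes at step 3 below.
Why nothing smaller works: aborting no one leaves the state deadlocked as given.
Survivors finish in the order: J4, J1, J3. Check, step by step (pool after the aborts first):
  pool = (3, 2)
  run J4 (needs (1, 0), free (3, 2)); after release of (3, 1) the pool is (6, 3)
  run J1 (needs (4, 2), free (6, 3)); after release of (0, 2) the pool is (6, 5)
  run J3 (needs (3, 5), free (6, 5)); after release of (0, 1) the pool is (6, 6)


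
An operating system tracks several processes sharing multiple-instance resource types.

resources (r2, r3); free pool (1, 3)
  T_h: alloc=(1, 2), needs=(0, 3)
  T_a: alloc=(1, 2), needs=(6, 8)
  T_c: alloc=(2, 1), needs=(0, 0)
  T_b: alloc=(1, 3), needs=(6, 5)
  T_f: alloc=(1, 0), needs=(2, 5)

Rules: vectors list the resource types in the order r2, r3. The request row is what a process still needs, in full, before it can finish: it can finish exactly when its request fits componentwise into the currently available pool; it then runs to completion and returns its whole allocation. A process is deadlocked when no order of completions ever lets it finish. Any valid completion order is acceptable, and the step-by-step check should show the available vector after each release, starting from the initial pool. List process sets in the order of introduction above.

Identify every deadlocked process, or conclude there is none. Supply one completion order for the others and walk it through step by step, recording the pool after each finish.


Deadlocked set: T_a and T_b.
Key observation: even finishing T_h, T_f, T_c leaves just (5, 6) free — too little r2 for any of the remaining processes.
The rest can finish in the order T_h, T_f, T_c. Step-by-step check:
  pool = (1, 3)
  T_h needs (0, 3) <= (1, 3) -> finishes; pool += (1, 2) = (2, 5)
  T_f needs (2, 5) <= (2, 5) -> finishes; pool += (1, 0) = (3, 5)
  T_c needs (0, 0) <= (3, 5) -> finishes; pool += (2, 1) = (5, 6)
The blocked processes can never fit:
  T_a still needs (6, 8) but only (5, 6) is free — short on r2 and r3
  T_b still needs (6, 5) but only (5, 6) is free — short on r2


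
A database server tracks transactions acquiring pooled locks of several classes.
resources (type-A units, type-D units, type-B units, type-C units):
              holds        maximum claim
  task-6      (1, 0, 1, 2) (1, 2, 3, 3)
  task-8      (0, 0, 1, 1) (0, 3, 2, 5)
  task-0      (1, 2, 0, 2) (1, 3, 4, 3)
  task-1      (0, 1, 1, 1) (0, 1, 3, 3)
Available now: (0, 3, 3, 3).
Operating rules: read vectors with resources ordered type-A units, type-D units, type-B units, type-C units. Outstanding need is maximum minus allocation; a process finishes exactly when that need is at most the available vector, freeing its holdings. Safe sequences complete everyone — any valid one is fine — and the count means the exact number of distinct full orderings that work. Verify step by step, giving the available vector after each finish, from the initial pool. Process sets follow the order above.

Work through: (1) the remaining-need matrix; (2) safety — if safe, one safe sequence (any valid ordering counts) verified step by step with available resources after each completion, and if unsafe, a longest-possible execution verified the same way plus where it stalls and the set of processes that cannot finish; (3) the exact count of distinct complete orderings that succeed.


(1) Remaining need (order type-A units, type-D units, type-B units, type-C units):
  task-6: (0, 2, 2, 1)
  task-8: (0, 3, 1, 4)
  task-0: (0, 1, 4, 1)
  task-1: (0, 0, 2, 2)
(2) SAFE — a valid safe sequence is task-1, task-0, task-8, task-6.
Key observation: the first exact fit in this order is task-0 — it needs (0, 1, 4, 1) with (0, 4, 4, 4) free, meeting a requested resource to the last unit.
Walking it through:
  pool = (0, 3, 3, 3)
  run task-1 (needs (0, 0, 2, 2), free (0, 3, 3, 3)); after release of (0, 1, 1, 1) the pool is (0, 4, 4, 4)
  run task-0 (needs (0, 1, 4, 1), free (0, 4, 4, 4)); after release of (1, 2, 0, 2) the pool is (1, 6, 4, 6)
  run task-8 (needs (0, 3, 1, 4), free (1, 6, 4, 6)); after release of (0, 0, 1, 1) the pool is (1, 6, 5, 7)
  run task-6 (needs (0, 2, 2, 1), free (1, 6, 5, 7)); after release of (1, 0, 1, 2) the pool is (2, 6, 6, 9)
(3) Exactly 12 of the possible complete orderings are safe sequences.


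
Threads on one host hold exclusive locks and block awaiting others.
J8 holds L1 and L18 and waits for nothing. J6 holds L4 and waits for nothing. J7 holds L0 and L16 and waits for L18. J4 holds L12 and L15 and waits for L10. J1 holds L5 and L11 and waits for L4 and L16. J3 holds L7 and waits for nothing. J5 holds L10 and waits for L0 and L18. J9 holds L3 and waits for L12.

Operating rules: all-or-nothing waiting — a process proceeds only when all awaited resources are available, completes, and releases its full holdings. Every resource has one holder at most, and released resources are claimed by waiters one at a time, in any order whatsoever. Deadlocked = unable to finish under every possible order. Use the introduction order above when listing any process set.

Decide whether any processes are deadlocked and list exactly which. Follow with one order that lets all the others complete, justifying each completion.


Nothing here is deadlocked.
Key observation: there is no circular wait here — follow any chain and it reaches a process that is free to run now.
The rest can finish in the order J6, J8, J7, J3, J1, J5, J4, J9.
Walking it through:
  J6 waits on nothing -> runs at once and releases L4
  J8 waits on nothing -> runs at once and releases L1 and L18
  J7 waits on L18 — all released -> runs and releases L0 and L16
  J3 waits on nothing -> runs at once and releases L7
  J1 waits on L4 and L16 — all released -> runs and releases L5 and L11
  J5 waits on L0 and L18 — all released -> runs and releases L10
  J4 waits on L10 — all released -> runs and releases L12 and L15
  J9 waits on L12 — all released -> runs and releases L3


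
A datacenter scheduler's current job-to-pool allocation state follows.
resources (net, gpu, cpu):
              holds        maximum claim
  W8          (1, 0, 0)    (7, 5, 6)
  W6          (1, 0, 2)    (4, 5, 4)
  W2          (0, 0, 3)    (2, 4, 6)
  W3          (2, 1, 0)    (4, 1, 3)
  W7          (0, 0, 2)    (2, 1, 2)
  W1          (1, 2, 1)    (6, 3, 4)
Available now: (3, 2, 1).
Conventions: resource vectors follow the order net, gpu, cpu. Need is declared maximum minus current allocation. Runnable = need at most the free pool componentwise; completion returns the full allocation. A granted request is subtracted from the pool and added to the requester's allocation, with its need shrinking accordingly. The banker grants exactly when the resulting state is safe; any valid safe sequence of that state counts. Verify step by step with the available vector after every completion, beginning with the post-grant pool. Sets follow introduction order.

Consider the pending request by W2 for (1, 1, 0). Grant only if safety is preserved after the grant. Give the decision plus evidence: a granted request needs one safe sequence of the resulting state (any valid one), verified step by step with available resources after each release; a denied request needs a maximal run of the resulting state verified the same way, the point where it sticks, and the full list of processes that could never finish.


DENY. Granting would leave the state unsafe.
Key observation: after W7, W3 the pool peaks at (4, 2, 3), and each blocked process is short somewhere: W8 on net, gpu, cpu; W6 on gpu; W2 on gpu; W1 on net.
After a pretend grant, a maximal execution: W7, W3 — then nothing else fits. Step-by-step check:
  pool = (2, 1, 1)
  W7: need (2, 1, 0) fits (2, 1, 1); releases (0, 0, 2), pool now (2, 1, 3)
  W3: need (2, 0, 3) fits (2, 1, 3); releases (2, 1, 0), pool now (4, 2, 3)
  blocked: W8 wants (6, 5, 6), pool (4, 2, 3) — not enough net, gpu and cpu
  blocked: W6 wants (3, 5, 2), pool (4, 2, 3) — not enough gpu
  blocked: W2 wants (1, 3, 3), pool (4, 2, 3) — not enough gpu
  blocked: W1 wants (5, 1, 3), pool (4, 2, 3) — not enough net
Had the request been granted, W8, W6, W2 and W1 could never finish.
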